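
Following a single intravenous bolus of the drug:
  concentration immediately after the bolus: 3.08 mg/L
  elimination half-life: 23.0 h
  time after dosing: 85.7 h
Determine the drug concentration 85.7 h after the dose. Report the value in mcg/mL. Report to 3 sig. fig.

k = ln2 / t½ = 0.693147 / 23.0 = 0.03014 h⁻¹
C = C₀ · e^(−k·t) = 3.080 × e^(−0.03014 × 85.7)
  = 3.080 × 0.07555 = 0.2327 mg/L
(0.2327 mg/L = 0.2327 mcg/mL)

0.233 mcg/mL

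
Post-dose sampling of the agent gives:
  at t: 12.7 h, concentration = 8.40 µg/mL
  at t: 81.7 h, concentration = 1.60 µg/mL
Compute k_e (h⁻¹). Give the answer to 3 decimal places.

k = ln(C₁/C₂) / (t₂ − t₁) = ln(8.40/1.60) / (81.7 − 12.7)
  = 1.658 / 69.00 = 0.02403 h⁻¹

0.024 h⁻¹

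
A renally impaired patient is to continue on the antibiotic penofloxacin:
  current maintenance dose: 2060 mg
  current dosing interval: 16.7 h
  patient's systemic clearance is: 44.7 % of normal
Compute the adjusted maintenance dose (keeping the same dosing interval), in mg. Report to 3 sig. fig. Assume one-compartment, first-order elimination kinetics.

921 mg

To keep the same average steady-state level, dosing rate must scale with clearance.
CL ratio = 44.7 / 100 = 0.4470
New dose (same interval) = 2060 × 0.4470 = 920.8 mg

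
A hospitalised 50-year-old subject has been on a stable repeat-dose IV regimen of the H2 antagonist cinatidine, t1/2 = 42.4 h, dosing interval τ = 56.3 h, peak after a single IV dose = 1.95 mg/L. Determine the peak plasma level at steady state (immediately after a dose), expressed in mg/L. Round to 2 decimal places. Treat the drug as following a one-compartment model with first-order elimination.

3.24 mg/L

k = ln2 / t½ = 0.693147 / 42.4 = 0.01635 h⁻¹
e^(−kτ) = e^(−0.01635 × 56.3) = 0.3983
Accumulation ratio R = 1 / (1 − e^(−kτ)) = 1 / (1 − 0.3983) = 1.662
Steady-state peak = C₀ × R = 1.95 × 1.662 = 3.241 mg/L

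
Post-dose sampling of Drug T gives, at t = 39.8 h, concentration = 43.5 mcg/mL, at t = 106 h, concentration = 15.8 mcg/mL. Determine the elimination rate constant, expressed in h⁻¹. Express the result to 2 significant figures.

0.015 h⁻¹

k = ln(C₁/C₂) / (t₂ − t₁) = ln(43.5/15.8) / (106 − 39.8)
  = 1.013 / 66.20 = 0.01530 h⁻¹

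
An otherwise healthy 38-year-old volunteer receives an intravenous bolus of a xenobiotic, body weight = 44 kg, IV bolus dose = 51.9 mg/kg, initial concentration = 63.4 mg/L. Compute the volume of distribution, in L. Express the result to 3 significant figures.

Dose = 51.9 × 44 = 2284 mg
Vd = Dose / C₀ = 2284 / 63.4 = 36.03 L

36.0 L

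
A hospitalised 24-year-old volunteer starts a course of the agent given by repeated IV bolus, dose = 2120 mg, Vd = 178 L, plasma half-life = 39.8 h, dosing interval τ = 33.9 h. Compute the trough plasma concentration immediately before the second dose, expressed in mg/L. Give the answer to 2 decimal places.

6.60 mg/L

C₀ per dose = Dose / Vd = 2120 / 178 = 11.91 mg/L
k = ln2 / t½ = 0.693147 / 39.8 = 0.01742 h⁻¹
Fraction remaining after one interval: r = e^(−kτ) = e^(−0.01742 × 33.9) = 0.5540
Before dose 2, 1 dose has been given (aged 1τ).
C_trough = C₀ × r = 11.91 × 0.5540 = 6.598 mg/L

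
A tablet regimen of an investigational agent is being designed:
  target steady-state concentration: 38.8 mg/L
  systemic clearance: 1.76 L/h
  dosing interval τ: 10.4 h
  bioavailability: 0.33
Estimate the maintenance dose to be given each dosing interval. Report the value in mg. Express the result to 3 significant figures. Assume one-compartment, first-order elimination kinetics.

At steady state, F × (Dose/τ) = Css × CL.
Dose = Css × CL × τ / F = 38.8 × 1.760 × 10.4 / 0.33 = 2152 mg

2150 mg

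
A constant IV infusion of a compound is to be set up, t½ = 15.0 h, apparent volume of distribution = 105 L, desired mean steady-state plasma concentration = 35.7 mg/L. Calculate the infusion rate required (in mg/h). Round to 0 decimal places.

k = ln2 / t½ = 0.693147 / 15.0 = 0.04621 h⁻¹
CL = k × Vd = 0.04621 × 105 = 4.852 L/h
At steady state, infusion rate R₀ = Css × CL = 35.7 × 4.852 = 173.2 mg/h

173 mg/h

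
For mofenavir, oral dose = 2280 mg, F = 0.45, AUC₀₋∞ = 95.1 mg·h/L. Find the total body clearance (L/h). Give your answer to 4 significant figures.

10.79 L/h

CL = F·Dose / AUC = 0.45 × 2280 / 95.1 = 10.79 L/h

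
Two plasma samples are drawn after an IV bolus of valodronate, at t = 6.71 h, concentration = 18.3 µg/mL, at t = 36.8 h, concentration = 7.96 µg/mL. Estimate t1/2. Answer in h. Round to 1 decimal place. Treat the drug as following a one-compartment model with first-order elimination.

k = ln(C₁/C₂) / (t₂ − t₁) = ln(18.3/7.96) / (36.8 − 6.71)
  = 0.8325 / 30.09 = 0.02767 h⁻¹
t½ = ln2 / k = 0.693147 / 0.02767 = 25.05 h

25.1 h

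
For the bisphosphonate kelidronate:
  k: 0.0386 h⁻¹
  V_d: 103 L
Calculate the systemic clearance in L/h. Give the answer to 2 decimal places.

CL = k × Vd = 0.0386 × 103 = 3.976 L/h

3.98 L/h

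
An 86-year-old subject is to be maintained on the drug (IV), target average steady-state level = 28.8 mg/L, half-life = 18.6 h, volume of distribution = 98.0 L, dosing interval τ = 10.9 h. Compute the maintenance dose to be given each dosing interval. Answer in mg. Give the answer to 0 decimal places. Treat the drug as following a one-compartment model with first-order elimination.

1146 mg

k = ln2 / t½ = 0.693147 / 18.6 = 0.03727 h⁻¹
CL = k × Vd = 0.03727 × 98.0 = 3.652 L/h
At steady state, Dose/τ = Css × CL.
Dose = Css × CL × τ = 28.8 × 3.652 × 10.9 = 1146 mg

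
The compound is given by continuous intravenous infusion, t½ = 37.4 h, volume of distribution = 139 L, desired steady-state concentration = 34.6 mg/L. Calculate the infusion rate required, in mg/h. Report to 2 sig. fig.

89 mg/h

k = ln2 / t½ = 0.693147 / 37.4 = 0.01853 h⁻¹
CL = k × Vd = 0.01853 × 139 = 2.576 L/h
At steady state, infusion rate R₀ = Css × CL = 34.6 × 2.576 = 89.13 mg/h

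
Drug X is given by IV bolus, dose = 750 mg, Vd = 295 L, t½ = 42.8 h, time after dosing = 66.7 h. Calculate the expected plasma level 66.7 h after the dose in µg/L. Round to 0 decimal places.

863 µg/L

C₀ = Dose / Vd = 750.0 / 295 = 2.542 mg/L
k = ln2 / t½ = 0.693147 / 42.8 = 0.01620 h⁻¹
C = C₀ · e^(−k·t) = 2.542 × e^(−0.01620 × 66.7)
  = 2.542 × 0.3394 = 0.8628 mg/L
Convert: 0.8628 mg/L × 1000 = 862.8 µg/L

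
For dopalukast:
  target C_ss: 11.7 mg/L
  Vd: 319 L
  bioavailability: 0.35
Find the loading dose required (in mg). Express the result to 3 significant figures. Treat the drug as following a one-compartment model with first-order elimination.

10700 mg

LD = Css × Vd / F = 11.7 × 319 / 0.35 = 10660 mg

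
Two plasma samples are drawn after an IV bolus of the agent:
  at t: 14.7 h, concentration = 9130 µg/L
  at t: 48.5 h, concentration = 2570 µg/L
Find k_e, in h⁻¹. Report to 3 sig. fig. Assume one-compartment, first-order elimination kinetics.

0.0375 h⁻¹

k = ln(C₁/C₂) / (t₂ − t₁) = ln(9130/2570) / (48.5 − 14.7)
  = 1.268 / 33.80 = 0.03751 h⁻¹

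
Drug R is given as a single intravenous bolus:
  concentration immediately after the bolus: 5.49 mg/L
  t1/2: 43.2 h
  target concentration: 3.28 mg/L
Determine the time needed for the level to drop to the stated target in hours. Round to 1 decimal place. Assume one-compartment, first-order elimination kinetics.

k = ln2 / t½ = 0.693147 / 43.2 = 0.01605 h⁻¹
t = ln(C₀ / C) / k = ln(5.490 / 3.28) / 0.01605
  = ln(1.674) / 0.01605 = 0.5152 / 0.01605 = 32.10 h

32.1 h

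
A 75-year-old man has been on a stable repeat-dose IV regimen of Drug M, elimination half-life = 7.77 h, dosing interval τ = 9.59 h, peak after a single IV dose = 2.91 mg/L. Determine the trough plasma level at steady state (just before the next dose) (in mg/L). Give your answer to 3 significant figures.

k = ln2 / t½ = 0.693147 / 7.77 = 0.08921 h⁻¹
e^(−kτ) = e^(−0.08921 × 9.59) = 0.4251
Accumulation ratio R = 1 / (1 − e^(−kτ)) = 1 / (1 − 0.4251) = 1.739
Steady-state trough = C₀ × R × e^(−kτ) = 2.91 × 1.739 × 0.4251 = 2.151 mg/L

2.15 mg/L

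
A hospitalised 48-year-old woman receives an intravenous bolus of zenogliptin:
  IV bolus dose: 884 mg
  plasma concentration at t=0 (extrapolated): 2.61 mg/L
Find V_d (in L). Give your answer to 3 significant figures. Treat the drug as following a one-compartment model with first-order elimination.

339 L

Vd = Dose / C₀ = 884.0 / 2.61 = 338.7 L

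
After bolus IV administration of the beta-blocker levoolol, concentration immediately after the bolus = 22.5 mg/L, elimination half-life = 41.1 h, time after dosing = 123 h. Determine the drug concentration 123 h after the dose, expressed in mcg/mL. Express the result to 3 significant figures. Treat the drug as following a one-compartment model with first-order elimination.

k = ln2 / t½ = 0.693147 / 41.1 = 0.01686 h⁻¹
C = C₀ · e^(−k·t) = 22.50 × e^(−0.01686 × 123)
  = 22.50 × 0.1257 = 2.828 mg/L
(2.828 mg/L = 2.828 mcg/mL)

2.83 mcg/mL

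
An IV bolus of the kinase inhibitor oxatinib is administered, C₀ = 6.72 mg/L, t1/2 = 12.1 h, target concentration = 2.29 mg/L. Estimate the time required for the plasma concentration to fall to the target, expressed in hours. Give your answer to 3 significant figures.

18.8 h

k = ln2 / t½ = 0.693147 / 12.1 = 0.05728 h⁻¹
t = ln(C₀ / C) / k = ln(6.720 / 2.29) / 0.05728
  = ln(2.934) / 0.05728 = 1.076 / 0.05728 = 18.78 h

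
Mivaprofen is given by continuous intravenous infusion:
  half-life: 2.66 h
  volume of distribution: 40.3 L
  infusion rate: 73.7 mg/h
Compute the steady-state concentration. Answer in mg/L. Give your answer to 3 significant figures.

k = ln2 / t½ = 0.693147 / 2.66 = 0.2606 h⁻¹
CL = k × Vd = 0.2606 × 40.3 = 10.50 L/h
At steady state Css = R₀ / CL = 73.7 / 10.50 = 7.019 mg/L

7.02 mg/L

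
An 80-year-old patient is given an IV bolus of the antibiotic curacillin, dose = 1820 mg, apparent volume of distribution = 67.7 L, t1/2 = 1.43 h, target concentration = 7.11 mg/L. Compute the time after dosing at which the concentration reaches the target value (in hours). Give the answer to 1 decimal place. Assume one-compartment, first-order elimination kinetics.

2.7 h

C₀ = Dose / Vd = 1820 / 67.7 = 26.88 mg/L
k = ln2 / t½ = 0.693147 / 1.43 = 0.4847 h⁻¹
t = ln(C₀ / C) / k = ln(26.88 / 7.11) / 0.4847
  = ln(3.781) / 0.4847 = 1.330 / 0.4847 = 2.744 h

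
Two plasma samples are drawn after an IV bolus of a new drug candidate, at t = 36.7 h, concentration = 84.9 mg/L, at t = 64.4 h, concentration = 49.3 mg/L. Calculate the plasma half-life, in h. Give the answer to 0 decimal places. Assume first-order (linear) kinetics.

35 h

k = ln(C₁/C₂) / (t₂ − t₁) = ln(84.9/49.3) / (64.4 − 36.7)
  = 0.5436 / 27.70 = 0.01962 h⁻¹
t½ = ln2 / k = 0.693147 / 0.01962 = 35.33 h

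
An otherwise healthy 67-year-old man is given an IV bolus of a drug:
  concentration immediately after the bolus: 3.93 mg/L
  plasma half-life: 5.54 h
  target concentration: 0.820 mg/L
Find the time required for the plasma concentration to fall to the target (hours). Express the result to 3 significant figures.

k = ln2 / t½ = 0.693147 / 5.54 = 0.1251 h⁻¹
t = ln(C₀ / C) / k = ln(3.930 / 0.820) / 0.1251
  = ln(4.793) / 0.1251 = 1.567 / 0.1251 = 12.53 h

12.5 h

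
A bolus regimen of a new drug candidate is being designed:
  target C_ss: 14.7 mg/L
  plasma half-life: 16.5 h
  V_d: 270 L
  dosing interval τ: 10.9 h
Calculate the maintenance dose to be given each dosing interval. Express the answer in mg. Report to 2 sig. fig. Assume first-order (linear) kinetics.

1800 mg

k = ln2 / t½ = 0.693147 / 16.5 = 0.04201 h⁻¹
CL = k × Vd = 0.04201 × 270 = 11.34 L/h
At steady state, Dose/τ = Css × CL.
Dose = Css × CL × τ = 14.7 × 11.34 × 10.9 = 1817 mg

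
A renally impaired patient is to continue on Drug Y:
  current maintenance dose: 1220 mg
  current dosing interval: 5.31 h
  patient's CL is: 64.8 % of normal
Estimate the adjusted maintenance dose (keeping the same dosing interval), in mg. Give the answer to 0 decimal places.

To keep the same average steady-state level, dosing rate must scale with clearance.
CL ratio = 64.8 / 100 = 0.6480
New dose (same interval) = 1220 × 0.6480 = 790.6 mg

791 mg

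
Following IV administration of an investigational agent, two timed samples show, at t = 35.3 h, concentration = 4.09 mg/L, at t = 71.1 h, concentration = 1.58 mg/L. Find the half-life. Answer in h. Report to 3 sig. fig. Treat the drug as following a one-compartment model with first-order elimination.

k = ln(C₁/C₂) / (t₂ − t₁) = ln(4.09/1.58) / (71.1 − 35.3)
  = 0.9511 / 35.80 = 0.02657 h⁻¹
t½ = ln2 / k = 0.693147 / 0.02657 = 26.09 h

26.1 h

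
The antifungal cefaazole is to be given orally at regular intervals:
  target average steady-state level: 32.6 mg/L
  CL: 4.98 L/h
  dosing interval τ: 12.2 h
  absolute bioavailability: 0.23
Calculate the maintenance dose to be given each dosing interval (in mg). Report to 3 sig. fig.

8610 mg

At steady state, F × (Dose/τ) = Css × CL.
Dose = Css × CL × τ / F = 32.6 × 4.980 × 12.2 / 0.23 = 8612 mg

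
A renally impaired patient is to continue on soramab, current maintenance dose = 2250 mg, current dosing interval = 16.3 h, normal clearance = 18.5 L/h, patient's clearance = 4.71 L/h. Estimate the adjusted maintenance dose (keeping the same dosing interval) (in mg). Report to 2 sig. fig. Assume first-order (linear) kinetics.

To keep the same average steady-state level, dosing rate must scale with clearance.
CL ratio = 4.71 / 18.5 = 0.2546
New dose (same interval) = 2250 × 0.2546 = 572.9 mg

570 mg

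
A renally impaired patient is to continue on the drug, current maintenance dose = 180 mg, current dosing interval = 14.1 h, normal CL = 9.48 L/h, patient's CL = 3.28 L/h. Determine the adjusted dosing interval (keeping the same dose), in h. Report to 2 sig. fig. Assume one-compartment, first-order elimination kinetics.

To keep the same average steady-state level, dosing rate must scale with clearance.
CL ratio = 3.28 / 9.48 = 0.3460
New interval (same dose) = 14.1 / 0.3460 = 40.75 h

41 h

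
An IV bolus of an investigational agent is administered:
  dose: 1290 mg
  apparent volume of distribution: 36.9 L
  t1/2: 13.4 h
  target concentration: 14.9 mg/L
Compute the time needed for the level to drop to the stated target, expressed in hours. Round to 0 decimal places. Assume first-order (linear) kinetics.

C₀ = Dose / Vd = 1290 / 36.9 = 34.96 mg/L
k = ln2 / t½ = 0.693147 / 13.4 = 0.05173 h⁻¹
t = ln(C₀ / C) / k = ln(34.96 / 14.9) / 0.05173
  = ln(2.346) / 0.05173 = 0.8527 / 0.05173 = 16.48 h

16 h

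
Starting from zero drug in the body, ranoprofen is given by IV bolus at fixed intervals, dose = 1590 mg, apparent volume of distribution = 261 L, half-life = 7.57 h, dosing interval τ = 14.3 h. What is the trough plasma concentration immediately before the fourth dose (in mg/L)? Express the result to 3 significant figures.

2.21 mg/L

C₀ per dose = Dose / Vd = 1590 / 261 = 6.092 mg/L
k = ln2 / t½ = 0.693147 / 7.57 = 0.09156 h⁻¹
Fraction remaining after one interval: r = e^(−kτ) = e^(−0.09156 × 14.3) = 0.2700
Before dose 4, 3 doses have been given (aged 1τ, 2τ, 3τ).
C_trough = C₀ × (r + r² + … + r^3) = C₀ × r(1−r^3)/(1−r)
        = 6.092 × 0.2700 × (1 − 0.01968) / (1 − 0.2700) = 2.209 mg/L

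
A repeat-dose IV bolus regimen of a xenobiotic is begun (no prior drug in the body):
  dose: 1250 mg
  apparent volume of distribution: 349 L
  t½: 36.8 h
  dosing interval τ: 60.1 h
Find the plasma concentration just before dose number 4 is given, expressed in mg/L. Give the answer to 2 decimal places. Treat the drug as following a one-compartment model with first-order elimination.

C₀ per dose = Dose / Vd = 1250 / 349 = 3.582 mg/L
k = ln2 / t½ = 0.693147 / 36.8 = 0.01884 h⁻¹
Fraction remaining after one interval: r = e^(−kτ) = e^(−0.01884 × 60.1) = 0.3223
Before dose 4, 3 doses have been given (aged 1τ, 2τ, 3τ).
C_trough = C₀ × (r + r² + … + r^3) = C₀ × r(1−r^3)/(1−r)
        = 3.582 × 0.3223 × (1 − 0.03348) / (1 − 0.3223) = 1.646 mg/L

1.65 mg/L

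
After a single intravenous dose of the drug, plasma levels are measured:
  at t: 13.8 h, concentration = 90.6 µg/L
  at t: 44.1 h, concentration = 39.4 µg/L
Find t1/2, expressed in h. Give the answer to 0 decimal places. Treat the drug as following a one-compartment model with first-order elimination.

25 h

k = ln(C₁/C₂) / (t₂ − t₁) = ln(90.6/39.4) / (44.1 − 13.8)
  = 0.8327 / 30.30 = 0.02748 h⁻¹
t½ = ln2 / k = 0.693147 / 0.02748 = 25.22 h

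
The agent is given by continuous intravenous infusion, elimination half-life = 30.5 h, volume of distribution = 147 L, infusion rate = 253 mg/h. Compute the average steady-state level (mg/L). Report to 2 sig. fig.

76 mg/L

k = ln2 / t½ = 0.693147 / 30.5 = 0.02273 h⁻¹
CL = k × Vd = 0.02273 × 147 = 3.341 L/h
At steady state Css = R₀ / CL = 253 / 3.341 = 75.73 mg/L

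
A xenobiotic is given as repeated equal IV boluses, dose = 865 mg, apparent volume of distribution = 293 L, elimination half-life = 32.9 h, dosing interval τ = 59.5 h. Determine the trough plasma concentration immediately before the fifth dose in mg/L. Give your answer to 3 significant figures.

C₀ per dose = Dose / Vd = 865 / 293 = 2.952 mg/L
k = ln2 / t½ = 0.693147 / 32.9 = 0.02107 h⁻¹
Fraction remaining after one interval: r = e^(−kτ) = e^(−0.02107 × 59.5) = 0.2855
Before dose 5, 4 doses have been given (aged 1τ, 2τ, 3τ, 4τ).
C_trough = C₀ × (r + r² + … + r^4) = C₀ × r(1−r^4)/(1−r)
        = 2.952 × 0.2855 × (1 − 0.006644) / (1 − 0.2855) = 1.172 mg/L

1.17 mg/L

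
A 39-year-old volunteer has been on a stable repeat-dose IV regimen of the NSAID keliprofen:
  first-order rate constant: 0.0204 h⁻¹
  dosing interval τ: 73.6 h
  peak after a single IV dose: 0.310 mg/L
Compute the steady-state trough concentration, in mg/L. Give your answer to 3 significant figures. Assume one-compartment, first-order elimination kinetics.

0.0889 mg/L

e^(−kτ) = e^(−0.02040 × 73.6) = 0.2228
Accumulation ratio R = 1 / (1 − e^(−kτ)) = 1 / (1 − 0.2228) = 1.287
Steady-state trough = C₀ × R × e^(−kτ) = 0.310 × 1.287 × 0.2228 = 0.08889 mg/L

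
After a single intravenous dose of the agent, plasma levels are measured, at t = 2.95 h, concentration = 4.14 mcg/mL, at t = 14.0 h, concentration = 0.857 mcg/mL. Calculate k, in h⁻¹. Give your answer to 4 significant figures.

0.1425 h⁻¹

k = ln(C₁/C₂) / (t₂ − t₁) = ln(4.14/0.857) / (14.0 − 2.95)
  = 1.575 / 11.05 = 0.1425 h⁻¹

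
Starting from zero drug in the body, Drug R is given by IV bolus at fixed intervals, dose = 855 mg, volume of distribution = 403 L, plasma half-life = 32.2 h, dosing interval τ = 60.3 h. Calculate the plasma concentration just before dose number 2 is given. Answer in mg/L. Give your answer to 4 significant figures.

0.5793 mg/L

C₀ per dose = Dose / Vd = 855 / 403 = 2.122 mg/L
k = ln2 / t½ = 0.693147 / 32.2 = 0.02153 h⁻¹
Fraction remaining after one interval: r = e^(−kτ) = e^(−0.02153 × 60.3) = 0.2730
Before dose 2, 1 dose has been given (aged 1τ).
C_trough = C₀ × r = 2.122 × 0.2730 = 0.5793 mg/L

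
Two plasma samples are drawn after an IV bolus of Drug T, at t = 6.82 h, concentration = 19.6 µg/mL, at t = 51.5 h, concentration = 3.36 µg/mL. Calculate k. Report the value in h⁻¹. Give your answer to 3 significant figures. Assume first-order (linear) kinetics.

0.0395 h⁻¹

k = ln(C₁/C₂) / (t₂ − t₁) = ln(19.6/3.36) / (51.5 − 6.82)
  = 1.764 / 44.68 = 0.03948 h⁻¹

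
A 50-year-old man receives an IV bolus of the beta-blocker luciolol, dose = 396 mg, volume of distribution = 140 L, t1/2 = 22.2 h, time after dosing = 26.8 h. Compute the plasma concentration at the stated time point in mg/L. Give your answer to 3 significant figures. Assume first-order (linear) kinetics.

C₀ = Dose / Vd = 396.0 / 140 = 2.829 mg/L
k = ln2 / t½ = 0.693147 / 22.2 = 0.03122 h⁻¹
C = C₀ · e^(−k·t) = 2.829 × e^(−0.03122 × 26.8)
  = 2.829 × 0.4331 = 1.225 mg/L

1.23 mg/L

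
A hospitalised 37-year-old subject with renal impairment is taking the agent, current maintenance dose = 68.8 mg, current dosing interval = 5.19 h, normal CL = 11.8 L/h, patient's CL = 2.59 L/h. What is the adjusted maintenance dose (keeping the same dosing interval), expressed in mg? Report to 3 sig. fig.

15.1 mg

To keep the same average steady-state level, dosing rate must scale with clearance.
CL ratio = 2.59 / 11.8 = 0.2195
New dose (same interval) = 68.8 × 0.2195 = 15.10 mg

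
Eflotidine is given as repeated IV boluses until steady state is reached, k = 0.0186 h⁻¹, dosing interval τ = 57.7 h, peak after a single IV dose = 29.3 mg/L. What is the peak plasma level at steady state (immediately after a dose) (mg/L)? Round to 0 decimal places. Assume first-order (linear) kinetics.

e^(−kτ) = e^(−0.01860 × 57.7) = 0.3419
Accumulation ratio R = 1 / (1 − e^(−kτ)) = 1 / (1 − 0.3419) = 1.520
Steady-state peak = C₀ × R = 29.3 × 1.520 = 44.54 mg/L

45 mg/L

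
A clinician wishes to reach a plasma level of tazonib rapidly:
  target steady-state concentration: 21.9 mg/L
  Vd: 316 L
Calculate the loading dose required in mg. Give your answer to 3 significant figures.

LD = Css × Vd = 21.9 × 316 = 6920 mg

6920 mg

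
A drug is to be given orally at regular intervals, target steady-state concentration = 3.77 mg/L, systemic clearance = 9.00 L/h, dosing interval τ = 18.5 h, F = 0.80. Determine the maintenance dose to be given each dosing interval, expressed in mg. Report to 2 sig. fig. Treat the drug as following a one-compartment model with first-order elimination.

780 mg

At steady state, F × (Dose/τ) = Css × CL.
Dose = Css × CL × τ / F = 3.77 × 9.000 × 18.5 / 0.80 = 784.6 mg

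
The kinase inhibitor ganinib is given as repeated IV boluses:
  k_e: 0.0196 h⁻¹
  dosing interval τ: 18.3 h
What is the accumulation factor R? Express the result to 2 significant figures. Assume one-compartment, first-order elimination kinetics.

3.3

e^(−kτ) = e^(−0.01960 × 18.3) = 0.6986
Accumulation ratio R = 1 / (1 − e^(−kτ)) = 1 / (1 − 0.6986) = 3.318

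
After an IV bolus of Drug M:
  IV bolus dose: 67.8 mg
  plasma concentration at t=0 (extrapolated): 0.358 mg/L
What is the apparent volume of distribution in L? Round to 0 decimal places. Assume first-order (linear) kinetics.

Vd = Dose / C₀ = 67.80 / 0.358 = 189.4 L

189 L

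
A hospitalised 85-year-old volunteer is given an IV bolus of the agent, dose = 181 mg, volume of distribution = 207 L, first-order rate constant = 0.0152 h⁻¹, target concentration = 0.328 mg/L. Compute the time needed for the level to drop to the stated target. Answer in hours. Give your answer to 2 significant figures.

65 h

C₀ = Dose / Vd = 181.0 / 207 = 0.8744 mg/L
t = ln(C₀ / C) / k = ln(0.8744 / 0.328) / 0.01520
  = ln(2.666) / 0.01520 = 0.9806 / 0.01520 = 64.51 h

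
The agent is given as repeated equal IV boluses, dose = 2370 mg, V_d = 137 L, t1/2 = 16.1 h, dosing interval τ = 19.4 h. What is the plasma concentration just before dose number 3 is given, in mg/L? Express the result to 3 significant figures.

10.8 mg/L

C₀ per dose = Dose / Vd = 2370 / 137 = 17.30 mg/L
k = ln2 / t½ = 0.693147 / 16.1 = 0.04305 h⁻¹
Fraction remaining after one interval: r = e^(−kτ) = e^(−0.04305 × 19.4) = 0.4338
Before dose 3, 2 doses have been given (aged 1τ, 2τ).
C_trough = C₀ × (r + r²) = 17.30 × (0.4338 + 0.1882) = 10.76 mg/L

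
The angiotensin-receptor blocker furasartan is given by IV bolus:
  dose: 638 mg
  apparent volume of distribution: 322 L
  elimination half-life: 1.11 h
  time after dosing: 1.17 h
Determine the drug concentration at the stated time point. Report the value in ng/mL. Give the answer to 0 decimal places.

C₀ = Dose / Vd = 638.0 / 322 = 1.981 mg/L
k = ln2 / t½ = 0.693147 / 1.11 = 0.6245 h⁻¹
C = C₀ · e^(−k·t) = 1.981 × e^(−0.6245 × 1.17)
  = 1.981 × 0.4816 = 0.9540 mg/L
Convert: 0.9540 mg/L × 1000 = 954.0 ng/mL

954 ng/mL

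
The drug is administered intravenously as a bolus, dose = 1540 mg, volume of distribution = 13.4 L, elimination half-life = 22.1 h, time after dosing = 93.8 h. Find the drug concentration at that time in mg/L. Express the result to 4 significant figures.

6.064 mg/L

C₀ = Dose / Vd = 1540 / 13.4 = 114.9 mg/L
k = ln2 / t½ = 0.693147 / 22.1 = 0.03136 h⁻¹
C = C₀ · e^(−k·t) = 114.9 × e^(−0.03136 × 93.8)
  = 114.9 × 0.05278 = 6.064 mg/L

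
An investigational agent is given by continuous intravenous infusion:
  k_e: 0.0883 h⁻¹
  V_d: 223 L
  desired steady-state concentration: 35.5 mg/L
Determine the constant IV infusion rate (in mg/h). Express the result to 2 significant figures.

CL = k × Vd = 0.08830 × 223 = 19.69 L/h
At steady state, infusion rate R₀ = Css × CL = 35.5 × 19.69 = 699.0 mg/h

700 mg/h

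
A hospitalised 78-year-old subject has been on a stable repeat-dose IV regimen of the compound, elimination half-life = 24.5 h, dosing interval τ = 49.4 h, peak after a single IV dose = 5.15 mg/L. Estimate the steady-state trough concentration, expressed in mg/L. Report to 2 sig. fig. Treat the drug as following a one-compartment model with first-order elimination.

1.7 mg/L

k = ln2 / t½ = 0.693147 / 24.5 = 0.02829 h⁻¹
e^(−kτ) = e^(−0.02829 × 49.4) = 0.2472
Accumulation ratio R = 1 / (1 − e^(−kτ)) = 1 / (1 − 0.2472) = 1.328
Steady-state trough = C₀ × R × e^(−kτ) = 5.15 × 1.328 × 0.2472 = 1.691 mg/L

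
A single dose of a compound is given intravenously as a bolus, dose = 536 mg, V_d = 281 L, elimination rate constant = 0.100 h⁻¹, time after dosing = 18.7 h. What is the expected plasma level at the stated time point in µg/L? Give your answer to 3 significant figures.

294 µg/L

C₀ = Dose / Vd = 536.0 / 281 = 1.907 mg/L
C = C₀ · e^(−k·t) = 1.907 × e^(−0.1000 × 18.7)
  = 1.907 × 0.1541 = 0.2939 mg/L
Convert: 0.2939 mg/L × 1000 = 293.9 µg/L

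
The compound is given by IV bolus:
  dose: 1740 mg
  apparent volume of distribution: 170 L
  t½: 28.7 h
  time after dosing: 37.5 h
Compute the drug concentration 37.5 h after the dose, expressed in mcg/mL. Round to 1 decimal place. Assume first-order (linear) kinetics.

C₀ = Dose / Vd = 1740 / 170 = 10.24 mg/L
k = ln2 / t½ = 0.693147 / 28.7 = 0.02415 h⁻¹
C = C₀ · e^(−k·t) = 10.24 × e^(−0.02415 × 37.5)
  = 10.24 × 0.4043 = 4.140 mg/L
(4.140 mg/L = 4.140 mcg/mL)

4.1 mcg/mL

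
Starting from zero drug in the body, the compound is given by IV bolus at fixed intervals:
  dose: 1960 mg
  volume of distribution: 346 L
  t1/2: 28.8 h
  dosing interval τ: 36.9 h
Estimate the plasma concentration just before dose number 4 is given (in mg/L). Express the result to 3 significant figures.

3.68 mg/L

C₀ per dose = Dose / Vd = 1960 / 346 = 5.665 mg/L
k = ln2 / t½ = 0.693147 / 28.8 = 0.02407 h⁻¹
Fraction remaining after one interval: r = e^(−kτ) = e^(−0.02407 × 36.9) = 0.4114
Before dose 4, 3 doses have been given (aged 1τ, 2τ, 3τ).
C_trough = C₀ × (r + r² + … + r^3) = C₀ × r(1−r^3)/(1−r)
        = 5.665 × 0.4114 × (1 − 0.06963) / (1 − 0.4114) = 3.684 mg/L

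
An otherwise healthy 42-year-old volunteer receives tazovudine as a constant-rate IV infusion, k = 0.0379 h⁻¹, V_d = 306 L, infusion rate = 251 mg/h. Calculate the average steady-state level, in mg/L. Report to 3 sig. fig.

CL = k × Vd = 0.03790 × 306 = 11.60 L/h
At steady state Css = R₀ / CL = 251 / 11.60 = 21.64 mg/L

21.6 mg/L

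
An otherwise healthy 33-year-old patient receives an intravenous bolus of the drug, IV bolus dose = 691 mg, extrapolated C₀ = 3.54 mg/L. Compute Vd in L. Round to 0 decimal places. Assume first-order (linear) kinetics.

195 L

Vd = Dose / C₀ = 691.0 / 3.54 = 195.2 L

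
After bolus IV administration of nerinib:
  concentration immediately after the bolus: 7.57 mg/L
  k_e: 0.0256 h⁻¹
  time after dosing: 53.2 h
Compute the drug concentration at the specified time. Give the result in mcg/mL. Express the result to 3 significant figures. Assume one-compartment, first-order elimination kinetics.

1.94 mcg/mL

C = C₀ · e^(−k·t) = 7.570 × e^(−0.02560 × 53.2)
  = 7.570 × 0.2562 = 1.939 mg/L
(1.939 mg/L = 1.939 mcg/mL)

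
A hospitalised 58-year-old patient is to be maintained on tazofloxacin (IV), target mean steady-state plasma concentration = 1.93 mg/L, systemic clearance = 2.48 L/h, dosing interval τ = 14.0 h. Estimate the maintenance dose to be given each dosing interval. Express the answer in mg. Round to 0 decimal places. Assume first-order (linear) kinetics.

At steady state, Dose/τ = Css × CL.
Dose = Css × CL × τ = 1.93 × 2.480 × 14.0 = 67.01 mg

67 mg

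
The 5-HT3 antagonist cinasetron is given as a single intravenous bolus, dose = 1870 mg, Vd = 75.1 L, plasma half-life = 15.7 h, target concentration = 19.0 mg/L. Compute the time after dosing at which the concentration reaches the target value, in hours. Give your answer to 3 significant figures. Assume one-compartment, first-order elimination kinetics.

C₀ = Dose / Vd = 1870 / 75.1 = 24.90 mg/L
k = ln2 / t½ = 0.693147 / 15.7 = 0.04415 h⁻¹
t = ln(C₀ / C) / k = ln(24.90 / 19.0) / 0.04415
  = ln(1.311) / 0.04415 = 0.2708 / 0.04415 = 6.134 h

6.13 h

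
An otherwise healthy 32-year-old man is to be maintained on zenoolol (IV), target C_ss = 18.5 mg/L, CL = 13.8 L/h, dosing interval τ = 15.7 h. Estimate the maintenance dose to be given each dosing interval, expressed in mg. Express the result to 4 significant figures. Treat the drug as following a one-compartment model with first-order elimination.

4008 mg

At steady state, Dose/τ = Css × CL.
Dose = Css × CL × τ = 18.5 × 13.80 × 15.7 = 4008 mg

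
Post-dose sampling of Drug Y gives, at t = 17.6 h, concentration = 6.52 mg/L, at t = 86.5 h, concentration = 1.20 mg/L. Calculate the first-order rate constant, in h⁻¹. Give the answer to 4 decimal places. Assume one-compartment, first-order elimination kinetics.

k = ln(C₁/C₂) / (t₂ − t₁) = ln(6.52/1.20) / (86.5 − 17.6)
  = 1.693 / 68.90 = 0.02457 h⁻¹

0.0246 h⁻¹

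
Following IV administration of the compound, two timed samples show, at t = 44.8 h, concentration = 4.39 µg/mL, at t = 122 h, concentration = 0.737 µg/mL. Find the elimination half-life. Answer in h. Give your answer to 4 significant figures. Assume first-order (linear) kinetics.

k = ln(C₁/C₂) / (t₂ − t₁) = ln(4.39/0.737) / (122 − 44.8)
  = 1.784 / 77.20 = 0.02311 h⁻¹
t½ = ln2 / k = 0.693147 / 0.02311 = 29.99 h

29.99 h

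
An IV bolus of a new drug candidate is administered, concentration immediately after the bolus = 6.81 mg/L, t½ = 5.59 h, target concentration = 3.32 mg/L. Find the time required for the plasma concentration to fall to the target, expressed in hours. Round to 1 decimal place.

5.8 h

k = ln2 / t½ = 0.693147 / 5.59 = 0.1240 h⁻¹
t = ln(C₀ / C) / k = ln(6.810 / 3.32) / 0.1240
  = ln(2.051) / 0.1240 = 0.7183 / 0.1240 = 5.793 h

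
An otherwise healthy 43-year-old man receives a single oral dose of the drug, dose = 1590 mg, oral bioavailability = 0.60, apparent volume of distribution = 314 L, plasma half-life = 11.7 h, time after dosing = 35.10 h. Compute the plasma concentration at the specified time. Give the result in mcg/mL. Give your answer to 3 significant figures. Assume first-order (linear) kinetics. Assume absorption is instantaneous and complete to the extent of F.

Amount reaching circulation = F × Dose = 0.60 × 1590 = 954.0 mg
C₀ = F·Dose / Vd = 954.0 / 314 = 3.038 mg/L
k = ln2 / t½ = 0.693147 / 11.7 = 0.05924 h⁻¹
t / t½ = 35.10 / 11.7 = 3 half-lives
C = C₀ × (1/2)^3 = 3.038 × 0.1250 = 0.3798 mg/L
(0.3798 mg/L = 0.3798 mcg/mL)

0.380 mcg/mL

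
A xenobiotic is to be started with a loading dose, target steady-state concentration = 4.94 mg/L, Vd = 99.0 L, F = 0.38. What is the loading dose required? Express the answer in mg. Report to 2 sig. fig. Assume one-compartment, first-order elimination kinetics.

1300 mg

LD = Css × Vd / F = 4.94 × 99.0 / 0.38 = 1287 mg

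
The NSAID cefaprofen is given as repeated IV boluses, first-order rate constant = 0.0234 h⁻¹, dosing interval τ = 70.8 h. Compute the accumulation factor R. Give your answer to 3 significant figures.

1.24

e^(−kτ) = e^(−0.02340 × 70.8) = 0.1908
Accumulation ratio R = 1 / (1 − e^(−kτ)) = 1 / (1 − 0.1908) = 1.236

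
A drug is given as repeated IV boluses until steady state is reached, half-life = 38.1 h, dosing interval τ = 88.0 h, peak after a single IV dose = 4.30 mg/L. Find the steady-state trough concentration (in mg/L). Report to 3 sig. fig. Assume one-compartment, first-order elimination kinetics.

k = ln2 / t½ = 0.693147 / 38.1 = 0.01819 h⁻¹
e^(−kτ) = e^(−0.01819 × 88.0) = 0.2018
Accumulation ratio R = 1 / (1 − e^(−kτ)) = 1 / (1 − 0.2018) = 1.253
Steady-state trough = C₀ × R × e^(−kτ) = 4.30 × 1.253 × 0.2018 = 1.087 mg/L

1.09 mg/L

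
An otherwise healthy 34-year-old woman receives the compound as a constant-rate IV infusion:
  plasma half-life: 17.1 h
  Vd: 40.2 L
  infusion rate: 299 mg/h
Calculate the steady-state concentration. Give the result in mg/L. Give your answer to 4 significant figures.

183.5 mg/L

k = ln2 / t½ = 0.693147 / 17.1 = 0.04053 h⁻¹
CL = k × Vd = 0.04053 × 40.2 = 1.629 L/h
At steady state Css = R₀ / CL = 299 / 1.629 = 183.5 mg/L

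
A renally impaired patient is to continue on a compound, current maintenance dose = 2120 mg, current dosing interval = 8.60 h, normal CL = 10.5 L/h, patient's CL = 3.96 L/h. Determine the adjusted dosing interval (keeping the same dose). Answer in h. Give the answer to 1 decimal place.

To keep the same average steady-state level, dosing rate must scale with clearance.
CL ratio = 3.96 / 10.5 = 0.3771
New interval (same dose) = 8.60 / 0.3771 = 22.81 h

22.8 h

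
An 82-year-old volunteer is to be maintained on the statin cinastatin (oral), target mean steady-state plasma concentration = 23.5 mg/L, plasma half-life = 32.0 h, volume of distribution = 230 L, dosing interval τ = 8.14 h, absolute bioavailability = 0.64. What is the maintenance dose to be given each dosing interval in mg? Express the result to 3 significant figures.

k = ln2 / t½ = 0.693147 / 32.0 = 0.02166 h⁻¹
CL = k × Vd = 0.02166 × 230 = 4.982 L/h
At steady state, F × (Dose/τ) = Css × CL.
Dose = Css × CL × τ / F = 23.5 × 4.982 × 8.14 / 0.64 = 1489 mg

1490 mg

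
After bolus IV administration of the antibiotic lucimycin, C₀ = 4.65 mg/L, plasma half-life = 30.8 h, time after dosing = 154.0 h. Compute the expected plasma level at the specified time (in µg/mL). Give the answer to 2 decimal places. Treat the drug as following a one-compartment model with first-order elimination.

k = ln2 / t½ = 0.693147 / 30.8 = 0.02250 h⁻¹
t / t½ = 154.0 / 30.8 = 5 half-lives
C = C₀ × (1/2)^5 = 4.650 × 0.03125 = 0.1453 mg/L
(0.1453 mg/L = 0.1453 µg/mL)

0.15 µg/mL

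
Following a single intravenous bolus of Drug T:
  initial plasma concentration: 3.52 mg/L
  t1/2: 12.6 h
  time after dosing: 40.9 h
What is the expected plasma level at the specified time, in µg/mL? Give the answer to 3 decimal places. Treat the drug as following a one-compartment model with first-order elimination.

0.371 µg/mL

k = ln2 / t½ = 0.693147 / 12.6 = 0.05501 h⁻¹
C = C₀ · e^(−k·t) = 3.520 × e^(−0.05501 × 40.9)
  = 3.520 × 0.1054 = 0.3710 mg/L
(0.3710 mg/L = 0.3710 µg/mL)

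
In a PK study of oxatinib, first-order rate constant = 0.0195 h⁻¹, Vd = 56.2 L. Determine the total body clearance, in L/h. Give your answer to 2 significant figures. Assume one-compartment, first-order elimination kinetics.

CL = k × Vd = 0.0195 × 56.2 = 1.096 L/h

1.1 L/h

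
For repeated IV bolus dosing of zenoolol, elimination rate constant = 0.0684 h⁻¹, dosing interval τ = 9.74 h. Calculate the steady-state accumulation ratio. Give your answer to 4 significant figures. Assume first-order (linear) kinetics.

e^(−kτ) = e^(−0.06840 × 9.74) = 0.5136
Accumulation ratio R = 1 / (1 − e^(−kτ)) = 1 / (1 − 0.5136) = 2.056

2.056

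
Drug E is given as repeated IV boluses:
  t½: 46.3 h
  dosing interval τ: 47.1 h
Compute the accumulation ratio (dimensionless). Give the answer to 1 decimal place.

k = ln2 / t½ = 0.693147 / 46.3 = 0.01497 h⁻¹
e^(−kτ) = e^(−0.01497 × 47.1) = 0.4941
Accumulation ratio R = 1 / (1 − e^(−kτ)) = 1 / (1 − 0.4941) = 1.977

2.0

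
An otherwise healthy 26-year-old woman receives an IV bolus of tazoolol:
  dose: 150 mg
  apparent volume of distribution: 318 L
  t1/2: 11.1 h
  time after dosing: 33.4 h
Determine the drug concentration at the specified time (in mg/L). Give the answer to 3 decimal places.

0.059 mg/L

C₀ = Dose / Vd = 150.0 / 318 = 0.4717 mg/L
k = ln2 / t½ = 0.693147 / 11.1 = 0.06245 h⁻¹
C = C₀ · e^(−k·t) = 0.4717 × e^(−0.06245 × 33.4)
  = 0.4717 × 0.1242 = 0.05859 mg/L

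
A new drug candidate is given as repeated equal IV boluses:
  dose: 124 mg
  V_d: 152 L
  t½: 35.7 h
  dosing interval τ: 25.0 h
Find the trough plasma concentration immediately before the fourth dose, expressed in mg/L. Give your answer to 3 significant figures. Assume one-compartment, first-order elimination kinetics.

1.00 mg/L

C₀ per dose = Dose / Vd = 124 / 152 = 0.8158 mg/L
k = ln2 / t½ = 0.693147 / 35.7 = 0.01942 h⁻¹
Fraction remaining after one interval: r = e^(−kτ) = e^(−0.01942 × 25.0) = 0.6154
Before dose 4, 3 doses have been given (aged 1τ, 2τ, 3τ).
C_trough = C₀ × (r + r² + … + r^3) = C₀ × r(1−r^3)/(1−r)
        = 0.8158 × 0.6154 × (1 − 0.2331) / (1 − 0.6154) = 1.001 mg/L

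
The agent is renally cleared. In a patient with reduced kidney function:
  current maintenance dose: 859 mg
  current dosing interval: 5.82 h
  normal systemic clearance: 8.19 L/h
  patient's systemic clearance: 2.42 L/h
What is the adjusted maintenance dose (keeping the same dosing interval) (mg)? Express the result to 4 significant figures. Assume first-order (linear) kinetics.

To keep the same average steady-state level, dosing rate must scale with clearance.
CL ratio = 2.42 / 8.19 = 0.2955
New dose (same interval) = 859 × 0.2955 = 253.8 mg

253.8 mg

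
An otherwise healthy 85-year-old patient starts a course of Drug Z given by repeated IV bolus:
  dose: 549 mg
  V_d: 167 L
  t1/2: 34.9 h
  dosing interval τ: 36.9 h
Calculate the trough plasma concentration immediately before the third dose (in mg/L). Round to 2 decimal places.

2.34 mg/L

C₀ per dose = Dose / Vd = 549 / 167 = 3.287 mg/L
k = ln2 / t½ = 0.693147 / 34.9 = 0.01986 h⁻¹
Fraction remaining after one interval: r = e^(−kτ) = e^(−0.01986 × 36.9) = 0.4805
Before dose 3, 2 doses have been given (aged 1τ, 2τ).
C_trough = C₀ × (r + r²) = 3.287 × (0.4805 + 0.2309) = 2.338 mg/L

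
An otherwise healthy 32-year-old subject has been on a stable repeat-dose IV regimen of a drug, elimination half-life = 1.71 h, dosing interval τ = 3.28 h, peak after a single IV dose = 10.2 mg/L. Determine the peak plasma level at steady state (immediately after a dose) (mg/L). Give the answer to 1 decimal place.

13.9 mg/L

k = ln2 / t½ = 0.693147 / 1.71 = 0.4053 h⁻¹
e^(−kτ) = e^(−0.4053 × 3.28) = 0.2646
Accumulation ratio R = 1 / (1 − e^(−kτ)) = 1 / (1 − 0.2646) = 1.360
Steady-state peak = C₀ × R = 10.2 × 1.360 = 13.87 mg/L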